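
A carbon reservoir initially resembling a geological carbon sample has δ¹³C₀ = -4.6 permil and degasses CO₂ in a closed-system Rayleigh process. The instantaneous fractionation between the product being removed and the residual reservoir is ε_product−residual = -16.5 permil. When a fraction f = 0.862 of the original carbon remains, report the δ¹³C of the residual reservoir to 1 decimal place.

-2.2 permil

Rayleigh residual: δ_res = (δ₀ + 1000)·f^(α−1) − 1000
α = ε/1000 + 1 = 0.98350, so α − 1 = -0.01650
f^(α−1) = 0.862^(-0.01650) = 1.002453
δ_res = (-4.6 + 1000) × 1.002453 − 1000 = 997.842 − 1000 = -2.16 permil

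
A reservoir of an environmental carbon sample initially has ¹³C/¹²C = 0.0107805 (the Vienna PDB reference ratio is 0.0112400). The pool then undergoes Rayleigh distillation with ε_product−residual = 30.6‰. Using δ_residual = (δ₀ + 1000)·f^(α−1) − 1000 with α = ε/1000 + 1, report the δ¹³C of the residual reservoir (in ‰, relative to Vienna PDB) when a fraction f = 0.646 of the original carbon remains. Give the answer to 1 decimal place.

δ₀ = (0.0107805/0.0112400 − 1)×1000 = (0.959119 − 1)×1000 = -40.881‰
α − 1 = ε/1000 = 0.0306
f^(α−1) = 0.646^(0.0306) = 0.986718
δ_res = (-40.881 + 1000) × 0.986718 − 1000 = 946.380 − 1000 = -53.62‰

-53.6‰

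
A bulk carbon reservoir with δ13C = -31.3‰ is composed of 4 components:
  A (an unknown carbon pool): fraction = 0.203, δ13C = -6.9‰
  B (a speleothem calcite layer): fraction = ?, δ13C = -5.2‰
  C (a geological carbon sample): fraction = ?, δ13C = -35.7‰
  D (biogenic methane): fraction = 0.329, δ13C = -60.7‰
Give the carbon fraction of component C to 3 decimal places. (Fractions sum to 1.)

0.246

Let f_C and f_B be the unknown fractions; fractions sum to 1 so f_C + f_B = 0.468.
Mass balance: Σ fᵢ·δᵢ = δ_bulk ⇒ f_C·(-35.7) + f_B·(-5.2) = -31.3 − (-21.371) = -9.929
Substitute f_B = 0.468 − f_C:
f_C·(-35.7 − -5.2) = -9.929 − 0.468×(-5.2) = -7.495
f_C = -7.495 / -30.5 = 0.2458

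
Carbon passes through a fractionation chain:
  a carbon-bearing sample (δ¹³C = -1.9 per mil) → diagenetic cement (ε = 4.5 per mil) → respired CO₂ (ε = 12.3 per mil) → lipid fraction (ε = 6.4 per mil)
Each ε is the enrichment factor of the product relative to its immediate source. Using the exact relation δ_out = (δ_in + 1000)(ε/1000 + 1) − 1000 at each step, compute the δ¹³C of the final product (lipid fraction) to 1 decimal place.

step 1: δ = (-1.90 + 1000)·(4.5/1000 + 1) − 1000 = 2.59 per mil
step 2: δ = (2.59 + 1000)·(12.3/1000 + 1) − 1000 = 14.92 per mil
step 3: δ = (14.92 + 1000)·(6.4/1000 + 1) − 1000 = 21.42 per mil

21.4 per mil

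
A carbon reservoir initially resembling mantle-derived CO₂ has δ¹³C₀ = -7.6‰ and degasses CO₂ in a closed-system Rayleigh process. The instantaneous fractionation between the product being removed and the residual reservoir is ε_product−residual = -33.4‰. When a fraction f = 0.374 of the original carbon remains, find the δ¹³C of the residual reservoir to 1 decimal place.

25.5‰

Rayleigh residual: δ_res = (δ₀ + 1000)·f^(α−1) − 1000
α = ε/1000 + 1 = 0.96660, so α − 1 = -0.03340
f^(α−1) = 0.374^(-0.03340) = 1.033394
δ_res = (-7.6 + 1000) × 1.033394 − 1000 = 1025.541 − 1000 = 25.54‰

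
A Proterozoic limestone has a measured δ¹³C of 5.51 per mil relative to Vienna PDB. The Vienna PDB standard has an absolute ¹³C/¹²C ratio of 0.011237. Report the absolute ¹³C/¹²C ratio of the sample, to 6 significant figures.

R_sample = R_standard × (δ¹³C/1000 + 1)
R_sample = 0.011237 × (5.51/1000 + 1) = 0.011237 × 1.005510
R_sample = 0.0112989

0.0112989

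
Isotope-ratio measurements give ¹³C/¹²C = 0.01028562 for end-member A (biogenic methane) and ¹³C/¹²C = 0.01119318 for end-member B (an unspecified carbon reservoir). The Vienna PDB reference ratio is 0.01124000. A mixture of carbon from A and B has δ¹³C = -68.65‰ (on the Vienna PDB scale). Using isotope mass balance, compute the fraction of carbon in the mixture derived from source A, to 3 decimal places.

0.799

δ_A = (0.01028562/0.01124000 − 1)×1000 = (0.915091 − 1)×1000 = -84.909‰
δ_B = (0.01119318/0.01124000 − 1)×1000 = (0.995835 − 1)×1000 = -4.165‰
f_A = (δ_mix − δ_B)/(δ_A − δ_B) = (-68.65 − (-4.165))/(-84.909 − (-4.165))
f_A = -64.485 / -80.744 = 0.7986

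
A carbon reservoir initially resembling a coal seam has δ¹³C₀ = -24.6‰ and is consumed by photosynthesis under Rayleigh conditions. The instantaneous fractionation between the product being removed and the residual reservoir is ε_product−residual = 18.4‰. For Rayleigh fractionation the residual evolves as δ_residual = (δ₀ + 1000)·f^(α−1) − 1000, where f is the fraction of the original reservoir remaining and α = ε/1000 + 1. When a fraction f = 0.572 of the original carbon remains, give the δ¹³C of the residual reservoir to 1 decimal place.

-34.6‰

Rayleigh residual: δ_res = (δ₀ + 1000)·f^(α−1) − 1000
α = ε/1000 + 1 = 1.01840, so α − 1 = 0.01840
f^(α−1) = 0.572^(0.01840) = 0.989774
δ_res = (-24.6 + 1000) × 0.989774 − 1000 = 965.426 − 1000 = -34.57‰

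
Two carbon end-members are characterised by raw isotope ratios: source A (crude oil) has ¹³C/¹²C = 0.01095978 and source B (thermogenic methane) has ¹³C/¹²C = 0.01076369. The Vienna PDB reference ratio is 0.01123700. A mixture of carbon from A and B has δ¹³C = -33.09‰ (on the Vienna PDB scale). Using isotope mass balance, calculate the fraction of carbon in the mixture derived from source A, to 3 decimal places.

δ_A = (0.01095978/0.01123700 − 1)×1000 = (0.975330 − 1)×1000 = -24.670‰
δ_B = (0.01076369/0.01123700 − 1)×1000 = (0.957879 − 1)×1000 = -42.121‰
f_A = (δ_mix − δ_B)/(δ_A − δ_B) = (-33.09 − (-42.121))/(-24.670 − (-42.121))
f_A = 9.031 / 17.450 = 0.5175

0.518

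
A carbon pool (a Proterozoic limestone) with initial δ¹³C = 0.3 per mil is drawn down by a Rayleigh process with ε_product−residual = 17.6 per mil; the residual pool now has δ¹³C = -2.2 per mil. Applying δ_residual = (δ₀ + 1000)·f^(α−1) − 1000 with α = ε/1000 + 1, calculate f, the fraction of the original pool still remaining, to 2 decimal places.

0.87

α − 1 = ε/1000 = 0.0176
(δ_res + 1000)/(δ₀ + 1000) = (-2.2 + 1000)/(0.3 + 1000) = 997.8/1000.3 = 0.997501
f = 0.997501^(1/0.0176) = exp(ln(0.997501)/0.0176) = exp(-0.00250/0.0176)
f = exp(-0.1422) = 0.8675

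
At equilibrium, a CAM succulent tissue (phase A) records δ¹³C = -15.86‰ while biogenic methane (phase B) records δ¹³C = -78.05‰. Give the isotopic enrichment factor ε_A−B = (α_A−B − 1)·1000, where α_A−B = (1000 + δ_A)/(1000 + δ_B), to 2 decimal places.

α_A−B = (1000 + -15.86) / (1000 + -78.05) = 984.14 / 921.95 = 1.067455
ε_A−B = (1.067455 − 1) × 1000 = 67.455‰
(The approximation ε ≈ δ_A − δ_B would give 62.19‰.)

67.45‰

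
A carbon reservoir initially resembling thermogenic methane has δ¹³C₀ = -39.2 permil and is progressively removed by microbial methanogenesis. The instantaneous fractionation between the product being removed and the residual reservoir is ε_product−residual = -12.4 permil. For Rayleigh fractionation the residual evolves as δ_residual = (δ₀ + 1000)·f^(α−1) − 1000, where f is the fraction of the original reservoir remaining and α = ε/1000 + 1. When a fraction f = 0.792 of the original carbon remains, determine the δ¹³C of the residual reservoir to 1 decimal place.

Rayleigh residual: δ_res = (δ₀ + 1000)·f^(α−1) − 1000
α = ε/1000 + 1 = 0.98760, so α − 1 = -0.01240
f^(α−1) = 0.792^(-0.01240) = 1.002896
δ_res = (-39.2 + 1000) × 1.002896 − 1000 = 963.582 − 1000 = -36.42 permil

-36.4 permil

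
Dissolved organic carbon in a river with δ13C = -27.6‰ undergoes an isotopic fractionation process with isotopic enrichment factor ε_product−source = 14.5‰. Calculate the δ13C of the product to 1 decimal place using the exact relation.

-13.5‰

To first order, δ_product ≈ δ_source + ε = -13.1‰.
Exactly, δ_product = (δ_source + 1000)·(ε/1000 + 1) − 1000.
δ_product = (-27.6 + 1000) × (14.5/1000 + 1) − 1000
δ_product = -13.50‰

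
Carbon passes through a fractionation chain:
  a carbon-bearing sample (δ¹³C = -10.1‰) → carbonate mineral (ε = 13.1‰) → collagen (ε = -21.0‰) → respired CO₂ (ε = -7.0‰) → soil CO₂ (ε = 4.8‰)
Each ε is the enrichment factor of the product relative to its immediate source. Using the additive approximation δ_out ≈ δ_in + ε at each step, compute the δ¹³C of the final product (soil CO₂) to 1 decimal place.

-20.2‰

step 1: δ ≈ -10.1 + (13.1) = 3.0‰
step 2: δ ≈ 3.0 + (-21.0) = -18.0‰
step 3: δ ≈ -18.0 + (-7.0) = -25.0‰
step 4: δ ≈ -25.0 + (4.8) = -20.2‰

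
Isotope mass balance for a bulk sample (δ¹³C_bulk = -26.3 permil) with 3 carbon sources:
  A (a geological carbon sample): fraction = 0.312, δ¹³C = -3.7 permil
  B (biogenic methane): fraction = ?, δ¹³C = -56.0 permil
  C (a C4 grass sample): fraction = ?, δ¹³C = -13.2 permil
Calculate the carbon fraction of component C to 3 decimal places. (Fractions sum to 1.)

Let f_C and f_B be the unknown fractions; fractions sum to 1 so f_C + f_B = 0.688.
Mass balance: Σ fᵢ·δᵢ = δ_bulk ⇒ f_C·(-13.2) + f_B·(-56.0) = -26.3 − (-1.154) = -25.146
Substitute f_B = 0.688 − f_C:
f_C·(-13.2 − -56.0) = -25.146 − 0.688×(-56.0) = 13.382
f_C = 13.382 / 42.8 = 0.3127

0.313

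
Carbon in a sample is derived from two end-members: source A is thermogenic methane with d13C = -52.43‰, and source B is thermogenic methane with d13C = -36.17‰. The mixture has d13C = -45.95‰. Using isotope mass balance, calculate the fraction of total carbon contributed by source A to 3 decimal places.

0.601

δ_mix = f_A·δ_A + (1 − f_A)·δ_B  ⇒  f_A = (δ_mix − δ_B)/(δ_A − δ_B)
f_A = (-45.95 − (-36.17)) / (-52.43 − (-36.17))
f_A = -9.78 / -16.26 = 0.6015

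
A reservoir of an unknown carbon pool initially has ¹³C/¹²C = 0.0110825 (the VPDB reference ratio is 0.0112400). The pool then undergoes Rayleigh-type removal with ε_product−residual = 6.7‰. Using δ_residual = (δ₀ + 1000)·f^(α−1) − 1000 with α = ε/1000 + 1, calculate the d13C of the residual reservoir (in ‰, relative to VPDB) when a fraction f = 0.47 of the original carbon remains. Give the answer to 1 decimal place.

δ₀ = (0.0110825/0.0112400 − 1)×1000 = (0.985988 − 1)×1000 = -14.012‰
α − 1 = ε/1000 = 0.0067
f^(α−1) = 0.47^(0.0067) = 0.994954
δ_res = (-14.012 + 1000) × 0.994954 − 1000 = 981.012 − 1000 = -18.99‰

-19.0‰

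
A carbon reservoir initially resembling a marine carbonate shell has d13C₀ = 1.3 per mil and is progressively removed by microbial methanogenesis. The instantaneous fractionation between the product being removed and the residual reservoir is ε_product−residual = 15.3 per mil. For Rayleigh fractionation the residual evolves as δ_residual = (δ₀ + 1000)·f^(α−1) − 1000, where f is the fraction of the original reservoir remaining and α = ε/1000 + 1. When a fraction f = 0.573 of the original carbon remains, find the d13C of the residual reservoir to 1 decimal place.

-7.2 per mil

Rayleigh residual: δ_res = (δ₀ + 1000)·f^(α−1) − 1000
α = ε/1000 + 1 = 1.01530, so α − 1 = 0.01530
f^(α−1) = 0.573^(0.01530) = 0.991516
δ_res = (1.3 + 1000) × 0.991516 − 1000 = 992.805 − 1000 = -7.19 per mil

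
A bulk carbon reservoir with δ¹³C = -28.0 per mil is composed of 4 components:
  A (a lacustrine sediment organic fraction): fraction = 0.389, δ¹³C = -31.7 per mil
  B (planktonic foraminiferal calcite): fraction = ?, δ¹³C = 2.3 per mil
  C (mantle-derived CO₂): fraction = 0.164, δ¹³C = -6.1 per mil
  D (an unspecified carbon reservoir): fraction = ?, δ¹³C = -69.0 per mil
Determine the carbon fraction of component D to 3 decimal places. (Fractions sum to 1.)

Let f_D and f_B be the unknown fractions; fractions sum to 1 so f_D + f_B = 0.447.
Mass balance: Σ fᵢ·δᵢ = δ_bulk ⇒ f_D·(-69.0) + f_B·(2.3) = -28.0 − (-13.332) = -14.668
Substitute f_B = 0.447 − f_D:
f_D·(-69.0 − 2.3) = -14.668 − 0.447×(2.3) = -15.696
f_D = -15.696 / -71.3 = 0.2201

0.220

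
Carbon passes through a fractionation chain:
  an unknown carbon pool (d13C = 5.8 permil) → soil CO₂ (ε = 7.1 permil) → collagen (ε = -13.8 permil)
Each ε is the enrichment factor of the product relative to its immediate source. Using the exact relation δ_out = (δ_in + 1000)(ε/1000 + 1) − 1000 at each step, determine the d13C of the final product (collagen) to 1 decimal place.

-1.0 permil

step 1: δ = (5.80 + 1000)·(7.1/1000 + 1) − 1000 = 12.94 permil
step 2: δ = (12.94 + 1000)·(-13.8/1000 + 1) − 1000 = -1.04 permil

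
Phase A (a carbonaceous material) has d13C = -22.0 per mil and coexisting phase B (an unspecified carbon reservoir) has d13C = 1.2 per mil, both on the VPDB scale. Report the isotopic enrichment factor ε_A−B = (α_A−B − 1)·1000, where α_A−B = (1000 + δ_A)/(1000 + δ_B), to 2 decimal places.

-23.17 per mil

α_A−B = (1000 + -22.0) / (1000 + 1.2) = 978.0 / 1001.2 = 0.976828
ε_A−B = (0.976828 − 1) × 1000 = -23.172 per mil
(The approximation ε ≈ δ_A − δ_B would give -23.2 per mil.)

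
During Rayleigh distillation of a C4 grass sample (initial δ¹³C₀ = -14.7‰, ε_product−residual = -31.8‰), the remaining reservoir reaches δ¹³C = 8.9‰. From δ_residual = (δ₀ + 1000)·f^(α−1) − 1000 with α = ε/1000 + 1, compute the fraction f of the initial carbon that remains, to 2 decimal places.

α − 1 = ε/1000 = -0.0318
(δ_res + 1000)/(δ₀ + 1000) = (8.9 + 1000)/(-14.7 + 1000) = 1008.9/985.3 = 1.023952
f = 1.023952^(1/-0.0318) = exp(ln(1.023952)/-0.0318) = exp(0.02367/-0.0318)
f = exp(-0.7443) = 0.4751

0.48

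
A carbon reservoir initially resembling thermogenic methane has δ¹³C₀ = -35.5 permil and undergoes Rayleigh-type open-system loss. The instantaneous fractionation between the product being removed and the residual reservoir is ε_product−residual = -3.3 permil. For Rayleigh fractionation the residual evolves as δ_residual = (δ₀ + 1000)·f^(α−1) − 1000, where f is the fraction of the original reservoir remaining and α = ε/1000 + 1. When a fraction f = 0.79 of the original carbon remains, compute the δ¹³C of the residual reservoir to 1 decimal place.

Rayleigh residual: δ_res = (δ₀ + 1000)·f^(α−1) − 1000
α = ε/1000 + 1 = 0.99670, so α − 1 = -0.00330
f^(α−1) = 0.79^(-0.00330) = 1.000778
δ_res = (-35.5 + 1000) × 1.000778 − 1000 = 965.251 − 1000 = -34.75 permil

-34.7 permil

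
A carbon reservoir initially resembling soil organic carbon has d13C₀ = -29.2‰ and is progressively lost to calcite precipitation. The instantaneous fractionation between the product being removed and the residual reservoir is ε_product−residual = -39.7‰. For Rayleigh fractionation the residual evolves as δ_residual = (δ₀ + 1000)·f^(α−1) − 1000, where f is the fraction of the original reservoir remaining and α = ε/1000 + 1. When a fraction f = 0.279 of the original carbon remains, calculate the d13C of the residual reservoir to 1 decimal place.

21.3‰

Rayleigh residual: δ_res = (δ₀ + 1000)·f^(α−1) − 1000
α = ε/1000 + 1 = 0.96030, so α − 1 = -0.03970
f^(α−1) = 0.279^(-0.03970) = 1.051985
δ_res = (-29.2 + 1000) × 1.051985 − 1000 = 1021.267 − 1000 = 21.27‰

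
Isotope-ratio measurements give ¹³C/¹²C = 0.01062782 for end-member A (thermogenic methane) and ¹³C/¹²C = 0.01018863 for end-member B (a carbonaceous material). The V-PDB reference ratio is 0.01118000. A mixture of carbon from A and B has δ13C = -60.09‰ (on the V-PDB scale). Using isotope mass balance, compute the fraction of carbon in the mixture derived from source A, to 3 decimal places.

δ_A = (0.01062782/0.01118000 − 1)×1000 = (0.950610 − 1)×1000 = -49.390‰
δ_B = (0.01018863/0.01118000 − 1)×1000 = (0.911326 − 1)×1000 = -88.674‰
f_A = (δ_mix − δ_B)/(δ_A − δ_B) = (-60.09 − (-88.674))/(-49.390 − (-88.674))
f_A = 28.584 / 39.284 = 0.7276

0.728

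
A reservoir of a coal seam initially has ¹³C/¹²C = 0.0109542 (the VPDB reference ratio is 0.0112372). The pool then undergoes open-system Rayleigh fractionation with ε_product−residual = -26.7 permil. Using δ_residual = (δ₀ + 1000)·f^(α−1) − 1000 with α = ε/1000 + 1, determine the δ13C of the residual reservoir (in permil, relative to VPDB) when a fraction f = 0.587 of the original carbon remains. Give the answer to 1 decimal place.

-11.2 permil

δ₀ = (0.0109542/0.0112372 − 1)×1000 = (0.974816 − 1)×1000 = -25.184 permil
α − 1 = ε/1000 = -0.0267
f^(α−1) = 0.587^(-0.0267) = 1.014326
δ_res = (-25.184 + 1000) × 1.014326 − 1000 = 988.781 − 1000 = -11.22 permil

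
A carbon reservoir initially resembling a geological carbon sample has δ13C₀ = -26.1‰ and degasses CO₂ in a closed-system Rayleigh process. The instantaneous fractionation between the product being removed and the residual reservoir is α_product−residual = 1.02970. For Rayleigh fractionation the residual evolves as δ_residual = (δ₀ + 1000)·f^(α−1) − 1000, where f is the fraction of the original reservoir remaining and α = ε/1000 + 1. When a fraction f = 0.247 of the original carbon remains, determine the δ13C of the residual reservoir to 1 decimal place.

-65.7‰

Rayleigh residual: δ_res = (δ₀ + 1000)·f^(α−1) − 1000
α − 1 = 0.02970
f^(α−1) = 0.247^(0.02970) = 0.959319
δ_res = (-26.1 + 1000) × 0.959319 − 1000 = 934.281 − 1000 = -65.72‰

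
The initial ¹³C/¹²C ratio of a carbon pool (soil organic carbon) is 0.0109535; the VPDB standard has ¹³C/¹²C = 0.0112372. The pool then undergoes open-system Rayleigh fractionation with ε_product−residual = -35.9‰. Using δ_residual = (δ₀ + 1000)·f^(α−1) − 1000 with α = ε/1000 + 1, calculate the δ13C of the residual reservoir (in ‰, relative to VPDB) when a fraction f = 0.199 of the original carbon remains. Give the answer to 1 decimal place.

δ₀ = (0.0109535/0.0112372 − 1)×1000 = (0.974753 − 1)×1000 = -25.247‰
α − 1 = ε/1000 = -0.0359
f^(α−1) = 0.199^(-0.0359) = 1.059671
δ_res = (-25.247 + 1000) × 1.059671 − 1000 = 1032.918 − 1000 = 32.92‰

32.9‰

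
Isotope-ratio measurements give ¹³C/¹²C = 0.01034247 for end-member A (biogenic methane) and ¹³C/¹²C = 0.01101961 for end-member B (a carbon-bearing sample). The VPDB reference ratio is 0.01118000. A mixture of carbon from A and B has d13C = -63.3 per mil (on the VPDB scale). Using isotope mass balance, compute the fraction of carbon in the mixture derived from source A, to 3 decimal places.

0.808

δ_A = (0.01034247/0.01118000 − 1)×1000 = (0.925087 − 1)×1000 = -74.913 per mil
δ_B = (0.01101961/0.01118000 − 1)×1000 = (0.985654 − 1)×1000 = -14.346 per mil
f_A = (δ_mix − δ_B)/(δ_A − δ_B) = (-63.3 − (-14.346))/(-74.913 − (-14.346))
f_A = -48.954 / -60.567 = 0.8083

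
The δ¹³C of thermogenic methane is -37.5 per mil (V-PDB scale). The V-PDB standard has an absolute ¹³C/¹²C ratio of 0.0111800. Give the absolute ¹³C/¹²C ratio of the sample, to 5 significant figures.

0.010761

R_sample = R_standard × (δ¹³C/1000 + 1)
R_sample = 0.0111800 × (-37.5/1000 + 1) = 0.0111800 × 0.962500
R_sample = 0.0107608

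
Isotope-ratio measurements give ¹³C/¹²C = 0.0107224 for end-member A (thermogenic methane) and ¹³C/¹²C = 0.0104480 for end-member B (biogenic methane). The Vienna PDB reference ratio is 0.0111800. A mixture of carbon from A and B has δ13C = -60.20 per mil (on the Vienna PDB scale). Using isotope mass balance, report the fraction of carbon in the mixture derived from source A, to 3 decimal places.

0.215

δ_A = (0.0107224/0.0111800 − 1)×1000 = (0.959070 − 1)×1000 = -40.930 per mil
δ_B = (0.0104480/0.0111800 − 1)×1000 = (0.934526 − 1)×1000 = -65.474 per mil
f_A = (δ_mix − δ_B)/(δ_A − δ_B) = (-60.20 − (-65.474))/(-40.930 − (-65.474))
f_A = 5.274 / 24.544 = 0.2149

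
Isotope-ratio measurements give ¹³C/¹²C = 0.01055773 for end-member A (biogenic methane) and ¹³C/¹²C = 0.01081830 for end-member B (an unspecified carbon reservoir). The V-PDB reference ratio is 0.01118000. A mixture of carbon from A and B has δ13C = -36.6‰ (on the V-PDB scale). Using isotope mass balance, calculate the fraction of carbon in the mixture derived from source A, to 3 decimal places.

0.182

δ_A = (0.01055773/0.01118000 − 1)×1000 = (0.944341 − 1)×1000 = -55.659‰
δ_B = (0.01081830/0.01118000 − 1)×1000 = (0.967648 − 1)×1000 = -32.352‰
f_A = (δ_mix − δ_B)/(δ_A − δ_B) = (-36.6 − (-32.352))/(-55.659 − (-32.352))
f_A = -4.248 / -23.307 = 0.1822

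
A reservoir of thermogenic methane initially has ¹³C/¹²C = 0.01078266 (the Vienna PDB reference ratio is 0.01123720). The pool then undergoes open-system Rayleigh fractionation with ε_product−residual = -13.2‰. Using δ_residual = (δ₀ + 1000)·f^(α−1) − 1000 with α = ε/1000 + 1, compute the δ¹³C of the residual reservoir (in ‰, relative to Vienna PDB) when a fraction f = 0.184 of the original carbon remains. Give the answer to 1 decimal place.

-18.8‰

δ₀ = (0.01078266/0.01123720 − 1)×1000 = (0.959550 − 1)×1000 = -40.450‰
α − 1 = ε/1000 = -0.0132
f^(α−1) = 0.184^(-0.0132) = 1.022597
δ_res = (-40.450 + 1000) × 1.022597 − 1000 = 981.233 − 1000 = -18.77‰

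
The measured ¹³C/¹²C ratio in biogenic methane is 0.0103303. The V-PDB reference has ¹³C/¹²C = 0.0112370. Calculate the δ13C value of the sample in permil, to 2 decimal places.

-80.69 permil

δ13C = (R_sample / R_standard − 1) × 1000
R_sample / R_standard = 0.0103303 / 0.0112370 = 0.919311
δ13C = (0.919311 − 1) × 1000 = -80.689 permil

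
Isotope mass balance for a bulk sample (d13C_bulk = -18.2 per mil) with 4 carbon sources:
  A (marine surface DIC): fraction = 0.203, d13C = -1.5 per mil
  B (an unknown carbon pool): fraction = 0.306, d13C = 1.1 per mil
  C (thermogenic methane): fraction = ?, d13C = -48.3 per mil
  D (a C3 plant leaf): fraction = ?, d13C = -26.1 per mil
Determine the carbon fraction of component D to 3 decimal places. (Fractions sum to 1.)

Let f_D and f_C be the unknown fractions; fractions sum to 1 so f_D + f_C = 0.491.
Mass balance: Σ fᵢ·δᵢ = δ_bulk ⇒ f_D·(-26.1) + f_C·(-48.3) = -18.2 − (0.032) = -18.232
Substitute f_C = 0.491 − f_D:
f_D·(-26.1 − -48.3) = -18.232 − 0.491×(-48.3) = 5.483
f_D = 5.483 / 22.2 = 0.2470

0.247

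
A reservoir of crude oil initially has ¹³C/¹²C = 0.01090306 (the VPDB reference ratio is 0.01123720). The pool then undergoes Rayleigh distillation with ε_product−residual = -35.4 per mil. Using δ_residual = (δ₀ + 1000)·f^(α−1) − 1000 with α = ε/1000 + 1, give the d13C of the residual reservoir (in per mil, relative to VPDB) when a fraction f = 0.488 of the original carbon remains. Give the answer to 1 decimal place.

δ₀ = (0.01090306/0.01123720 − 1)×1000 = (0.970265 − 1)×1000 = -29.735 per mil
α − 1 = ε/1000 = -0.0354
f^(α−1) = 0.488^(-0.0354) = 1.025723
δ_res = (-29.735 + 1000) × 1.025723 − 1000 = 995.223 − 1000 = -4.78 per mil

-4.8 per mil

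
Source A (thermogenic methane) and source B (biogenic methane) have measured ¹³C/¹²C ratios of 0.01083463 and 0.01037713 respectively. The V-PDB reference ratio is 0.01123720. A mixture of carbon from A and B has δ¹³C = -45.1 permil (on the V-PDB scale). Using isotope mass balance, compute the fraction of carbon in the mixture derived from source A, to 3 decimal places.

0.772

δ_A = (0.01083463/0.01123720 − 1)×1000 = (0.964175 − 1)×1000 = -35.825 permil
δ_B = (0.01037713/0.01123720 − 1)×1000 = (0.923462 − 1)×1000 = -76.538 permil
f_A = (δ_mix − δ_B)/(δ_A − δ_B) = (-45.1 − (-76.538))/(-35.825 − (-76.538))
f_A = 31.438 / 40.713 = 0.7722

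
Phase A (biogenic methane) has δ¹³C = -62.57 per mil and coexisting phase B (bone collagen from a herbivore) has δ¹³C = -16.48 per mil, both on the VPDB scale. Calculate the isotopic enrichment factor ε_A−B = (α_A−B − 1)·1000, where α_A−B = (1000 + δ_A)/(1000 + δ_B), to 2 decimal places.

-46.86 per mil

α_A−B = (1000 + -62.57) / (1000 + -16.48) = 937.43 / 983.52 = 0.953138
ε_A−B = (0.953138 − 1) × 1000 = -46.862 per mil
(The approximation ε ≈ δ_A − δ_B would give -46.09 per mil.)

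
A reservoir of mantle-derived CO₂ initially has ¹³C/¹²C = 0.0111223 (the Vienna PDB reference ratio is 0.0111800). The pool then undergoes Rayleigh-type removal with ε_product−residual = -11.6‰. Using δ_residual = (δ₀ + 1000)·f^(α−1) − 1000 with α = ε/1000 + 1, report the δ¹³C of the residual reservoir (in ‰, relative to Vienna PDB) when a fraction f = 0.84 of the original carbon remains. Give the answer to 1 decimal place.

δ₀ = (0.0111223/0.0111800 − 1)×1000 = (0.994839 − 1)×1000 = -5.161‰
α − 1 = ε/1000 = -0.0116
f^(α−1) = 0.84^(-0.0116) = 1.002025
δ_res = (-5.161 + 1000) × 1.002025 − 1000 = 996.853 − 1000 = -3.15‰

-3.1‰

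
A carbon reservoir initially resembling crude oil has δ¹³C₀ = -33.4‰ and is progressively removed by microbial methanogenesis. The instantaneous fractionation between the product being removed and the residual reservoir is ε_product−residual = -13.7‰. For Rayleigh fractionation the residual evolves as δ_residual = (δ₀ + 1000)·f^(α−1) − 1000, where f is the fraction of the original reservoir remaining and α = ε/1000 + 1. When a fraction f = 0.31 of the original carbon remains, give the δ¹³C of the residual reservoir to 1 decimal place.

Rayleigh residual: δ_res = (δ₀ + 1000)·f^(α−1) − 1000
α = ε/1000 + 1 = 0.98630, so α − 1 = -0.01370
f^(α−1) = 0.31^(-0.01370) = 1.016175
δ_res = (-33.4 + 1000) × 1.016175 − 1000 = 982.234 − 1000 = -17.77‰

-17.8‰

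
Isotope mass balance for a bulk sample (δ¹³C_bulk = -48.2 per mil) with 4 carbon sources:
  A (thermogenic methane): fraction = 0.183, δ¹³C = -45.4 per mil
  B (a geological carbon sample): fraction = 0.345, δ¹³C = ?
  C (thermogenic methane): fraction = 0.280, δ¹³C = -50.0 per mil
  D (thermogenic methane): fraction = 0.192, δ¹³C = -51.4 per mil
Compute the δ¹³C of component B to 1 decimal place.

-46.4 per mil

Isotope mass balance: δ_bulk = Σ fᵢ·δᵢ.
-48.2 = 0.183×(-45.4) + 0.345×δ_B + 0.280×(-50.0) + 0.192×(-51.4)
0.345·δ_B = -48.2 − (-32.177) = -16.023
δ_B = -16.023 / 0.345 = -46.44 per mil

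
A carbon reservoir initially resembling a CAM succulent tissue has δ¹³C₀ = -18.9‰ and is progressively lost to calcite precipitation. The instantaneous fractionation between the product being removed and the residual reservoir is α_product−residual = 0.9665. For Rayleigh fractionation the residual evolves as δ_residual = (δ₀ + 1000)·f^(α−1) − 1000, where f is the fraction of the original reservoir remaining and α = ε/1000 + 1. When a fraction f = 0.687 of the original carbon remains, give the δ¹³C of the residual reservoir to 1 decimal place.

Rayleigh residual: δ_res = (δ₀ + 1000)·f^(α−1) − 1000
α − 1 = -0.03350
f^(α−1) = 0.687^(-0.03350) = 1.012656
δ_res = (-18.9 + 1000) × 1.012656 − 1000 = 993.517 − 1000 = -6.48‰

-6.5‰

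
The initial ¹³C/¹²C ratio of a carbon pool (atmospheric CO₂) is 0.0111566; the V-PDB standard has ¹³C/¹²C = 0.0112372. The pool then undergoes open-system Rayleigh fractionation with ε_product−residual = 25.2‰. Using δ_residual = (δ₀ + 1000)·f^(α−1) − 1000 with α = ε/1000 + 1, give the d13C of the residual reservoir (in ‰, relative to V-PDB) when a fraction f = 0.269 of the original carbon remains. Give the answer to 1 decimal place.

-39.5‰

δ₀ = (0.0111566/0.0112372 − 1)×1000 = (0.992827 − 1)×1000 = -7.173‰
α − 1 = ε/1000 = 0.0252
f^(α−1) = 0.269^(0.0252) = 0.967453
δ_res = (-7.173 + 1000) × 0.967453 − 1000 = 960.514 − 1000 = -39.49‰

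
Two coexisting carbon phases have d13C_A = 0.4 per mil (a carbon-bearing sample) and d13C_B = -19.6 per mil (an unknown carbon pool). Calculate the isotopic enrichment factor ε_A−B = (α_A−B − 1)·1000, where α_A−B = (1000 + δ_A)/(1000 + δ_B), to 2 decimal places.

20.40 per mil

α_A−B = (1000 + 0.4) / (1000 + -19.6) = 1000.4 / 980.4 = 1.020400
ε_A−B = (1.020400 − 1) × 1000 = 20.400 per mil
(The approximation ε ≈ δ_A − δ_B would give 20.0 per mil.)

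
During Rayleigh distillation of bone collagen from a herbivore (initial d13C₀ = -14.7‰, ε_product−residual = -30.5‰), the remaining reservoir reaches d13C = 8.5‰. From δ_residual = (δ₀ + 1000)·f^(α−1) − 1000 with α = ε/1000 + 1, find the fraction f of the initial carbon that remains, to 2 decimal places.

0.47

α − 1 = ε/1000 = -0.0305
(δ_res + 1000)/(δ₀ + 1000) = (8.5 + 1000)/(-14.7 + 1000) = 1008.5/985.3 = 1.023546
f = 1.023546^(1/-0.0305) = exp(ln(1.023546)/-0.0305) = exp(0.02327/-0.0305)
f = exp(-0.7631) = 0.4662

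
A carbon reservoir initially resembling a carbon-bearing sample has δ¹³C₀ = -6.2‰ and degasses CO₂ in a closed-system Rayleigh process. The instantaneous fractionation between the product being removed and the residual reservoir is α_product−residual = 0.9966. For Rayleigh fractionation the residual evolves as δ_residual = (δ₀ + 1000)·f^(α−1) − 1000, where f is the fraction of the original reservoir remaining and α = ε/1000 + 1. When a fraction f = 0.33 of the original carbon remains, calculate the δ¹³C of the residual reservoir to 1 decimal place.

Rayleigh residual: δ_res = (δ₀ + 1000)·f^(α−1) − 1000
α − 1 = -0.00340
f^(α−1) = 0.33^(-0.00340) = 1.003777
δ_res = (-6.2 + 1000) × 1.003777 − 1000 = 997.553 − 1000 = -2.45‰

-2.4‰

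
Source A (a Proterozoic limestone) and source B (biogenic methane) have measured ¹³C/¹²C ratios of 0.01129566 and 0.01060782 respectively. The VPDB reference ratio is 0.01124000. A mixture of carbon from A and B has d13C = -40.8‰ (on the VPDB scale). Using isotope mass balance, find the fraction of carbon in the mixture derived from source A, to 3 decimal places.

0.252

δ_A = (0.01129566/0.01124000 − 1)×1000 = (1.004952 − 1)×1000 = 4.952‰
δ_B = (0.01060782/0.01124000 − 1)×1000 = (0.943756 − 1)×1000 = -56.244‰
f_A = (δ_mix − δ_B)/(δ_A − δ_B) = (-40.8 − (-56.244))/(4.952 − (-56.244))
f_A = 15.444 / 61.196 = 0.2524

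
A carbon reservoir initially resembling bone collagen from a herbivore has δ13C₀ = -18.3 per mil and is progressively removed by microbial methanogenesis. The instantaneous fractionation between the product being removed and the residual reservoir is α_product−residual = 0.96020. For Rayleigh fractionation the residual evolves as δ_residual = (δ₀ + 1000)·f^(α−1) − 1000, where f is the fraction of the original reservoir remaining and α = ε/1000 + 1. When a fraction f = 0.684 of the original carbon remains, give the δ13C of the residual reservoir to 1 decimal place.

-3.3 per mil

Rayleigh residual: δ_res = (δ₀ + 1000)·f^(α−1) − 1000
α − 1 = -0.03980
f^(α−1) = 0.684^(-0.03980) = 1.015231
δ_res = (-18.3 + 1000) × 1.015231 − 1000 = 996.652 − 1000 = -3.35 per mil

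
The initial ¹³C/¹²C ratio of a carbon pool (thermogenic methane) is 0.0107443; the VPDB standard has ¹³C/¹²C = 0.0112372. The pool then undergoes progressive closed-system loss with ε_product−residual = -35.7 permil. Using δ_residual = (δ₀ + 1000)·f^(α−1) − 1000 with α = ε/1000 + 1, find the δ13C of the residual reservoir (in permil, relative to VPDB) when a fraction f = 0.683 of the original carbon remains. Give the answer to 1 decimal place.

-30.8 permil

δ₀ = (0.0107443/0.0112372 − 1)×1000 = (0.956137 − 1)×1000 = -43.863 permil
α − 1 = ε/1000 = -0.0357
f^(α−1) = 0.683^(-0.0357) = 1.013704
δ_res = (-43.863 + 1000) × 1.013704 − 1000 = 969.240 − 1000 = -30.76 permil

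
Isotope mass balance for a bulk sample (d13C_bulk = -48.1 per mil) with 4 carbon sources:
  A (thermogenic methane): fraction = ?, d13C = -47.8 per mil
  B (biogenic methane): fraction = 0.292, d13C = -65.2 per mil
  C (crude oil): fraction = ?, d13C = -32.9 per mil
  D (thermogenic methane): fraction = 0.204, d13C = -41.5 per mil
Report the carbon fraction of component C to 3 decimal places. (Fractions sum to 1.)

Let f_C and f_A be the unknown fractions; fractions sum to 1 so f_C + f_A = 0.504.
Mass balance: Σ fᵢ·δᵢ = δ_bulk ⇒ f_C·(-32.9) + f_A·(-47.8) = -48.1 − (-27.504) = -20.596
Substitute f_A = 0.504 − f_C:
f_C·(-32.9 − -47.8) = -20.596 − 0.504×(-47.8) = 3.496
f_C = 3.496 / 14.9 = 0.2346

0.235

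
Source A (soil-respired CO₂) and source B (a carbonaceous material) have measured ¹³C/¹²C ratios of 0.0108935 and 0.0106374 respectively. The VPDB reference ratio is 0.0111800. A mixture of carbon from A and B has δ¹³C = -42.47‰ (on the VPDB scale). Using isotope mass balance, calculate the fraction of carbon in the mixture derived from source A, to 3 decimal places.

δ_A = (0.0108935/0.0111800 − 1)×1000 = (0.974374 − 1)×1000 = -25.626‰
δ_B = (0.0106374/0.0111800 − 1)×1000 = (0.951467 − 1)×1000 = -48.533‰
f_A = (δ_mix − δ_B)/(δ_A − δ_B) = (-42.47 − (-48.533))/(-25.626 − (-48.533))
f_A = 6.063 / 22.907 = 0.2647

0.265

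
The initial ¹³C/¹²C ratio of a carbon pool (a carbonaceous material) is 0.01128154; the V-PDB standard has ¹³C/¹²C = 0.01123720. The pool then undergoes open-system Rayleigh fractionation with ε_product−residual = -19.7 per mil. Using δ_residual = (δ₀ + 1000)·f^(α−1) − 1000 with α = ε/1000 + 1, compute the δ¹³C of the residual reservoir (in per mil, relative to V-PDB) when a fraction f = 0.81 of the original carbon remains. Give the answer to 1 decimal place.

δ₀ = (0.01128154/0.01123720 − 1)×1000 = (1.003946 − 1)×1000 = 3.946 per mil
α − 1 = ε/1000 = -0.0197
f^(α−1) = 0.81^(-0.0197) = 1.004160
δ_res = (3.946 + 1000) × 1.004160 − 1000 = 1008.122 − 1000 = 8.12 per mil

8.1 per mil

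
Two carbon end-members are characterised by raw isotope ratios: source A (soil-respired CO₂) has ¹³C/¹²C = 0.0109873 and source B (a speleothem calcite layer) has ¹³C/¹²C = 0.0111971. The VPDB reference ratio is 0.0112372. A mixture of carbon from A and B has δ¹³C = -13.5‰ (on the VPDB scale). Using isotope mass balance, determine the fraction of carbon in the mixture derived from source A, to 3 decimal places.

δ_A = (0.0109873/0.0112372 − 1)×1000 = (0.977761 − 1)×1000 = -22.239‰
δ_B = (0.0111971/0.0112372 − 1)×1000 = (0.996431 − 1)×1000 = -3.569‰
f_A = (δ_mix − δ_B)/(δ_A − δ_B) = (-13.5 − (-3.569))/(-22.239 − (-3.569))
f_A = -9.931 / -18.670 = 0.5319

0.532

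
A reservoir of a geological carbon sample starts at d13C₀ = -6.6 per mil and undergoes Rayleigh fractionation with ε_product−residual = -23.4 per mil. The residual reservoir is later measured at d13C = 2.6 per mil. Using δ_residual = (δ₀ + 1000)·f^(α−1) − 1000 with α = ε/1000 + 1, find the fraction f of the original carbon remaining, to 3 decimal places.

α − 1 = ε/1000 = -0.0234
(δ_res + 1000)/(δ₀ + 1000) = (2.6 + 1000)/(-6.6 + 1000) = 1002.6/993.4 = 1.009261
f = 1.009261^(1/-0.0234) = exp(ln(1.009261)/-0.0234) = exp(0.00922/-0.0234)
f = exp(-0.3940) = 0.6744

0.674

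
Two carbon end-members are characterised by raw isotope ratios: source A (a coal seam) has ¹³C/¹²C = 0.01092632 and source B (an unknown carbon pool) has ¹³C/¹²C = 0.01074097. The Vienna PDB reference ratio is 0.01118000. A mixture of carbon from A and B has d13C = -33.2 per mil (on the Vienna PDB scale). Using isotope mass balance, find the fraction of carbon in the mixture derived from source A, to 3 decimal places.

δ_A = (0.01092632/0.01118000 − 1)×1000 = (0.977309 − 1)×1000 = -22.691 per mil
δ_B = (0.01074097/0.01118000 − 1)×1000 = (0.960731 − 1)×1000 = -39.269 per mil
f_A = (δ_mix − δ_B)/(δ_A − δ_B) = (-33.2 − (-39.269))/(-22.691 − (-39.269))
f_A = 6.069 / 16.579 = 0.3661

0.366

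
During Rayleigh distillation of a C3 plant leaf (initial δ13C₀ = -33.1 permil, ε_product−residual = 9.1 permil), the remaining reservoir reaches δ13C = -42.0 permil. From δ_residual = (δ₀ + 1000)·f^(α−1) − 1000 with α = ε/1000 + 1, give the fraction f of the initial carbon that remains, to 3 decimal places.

0.362

α − 1 = ε/1000 = 0.0091
(δ_res + 1000)/(δ₀ + 1000) = (-42.0 + 1000)/(-33.1 + 1000) = 958.0/966.9 = 0.990795
f = 0.990795^(1/0.0091) = exp(ln(0.990795)/0.0091) = exp(-0.00925/0.0091)
f = exp(-1.0162) = 0.3620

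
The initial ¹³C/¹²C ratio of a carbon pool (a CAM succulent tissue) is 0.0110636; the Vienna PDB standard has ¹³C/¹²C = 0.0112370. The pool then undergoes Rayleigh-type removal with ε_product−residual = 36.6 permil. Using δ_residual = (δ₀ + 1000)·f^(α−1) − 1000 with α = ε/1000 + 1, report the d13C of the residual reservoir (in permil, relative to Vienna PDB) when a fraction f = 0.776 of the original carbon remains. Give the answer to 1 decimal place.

-24.5 permil

δ₀ = (0.0110636/0.0112370 − 1)×1000 = (0.984569 − 1)×1000 = -15.431 permil
α − 1 = ε/1000 = 0.0366
f^(α−1) = 0.776^(0.0366) = 0.990761
δ_res = (-15.431 + 1000) × 0.990761 − 1000 = 975.472 − 1000 = -24.53 permil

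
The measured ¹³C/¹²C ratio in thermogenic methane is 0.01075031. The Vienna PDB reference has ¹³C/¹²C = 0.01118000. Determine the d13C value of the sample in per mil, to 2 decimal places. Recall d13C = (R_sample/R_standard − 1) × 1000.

-38.43 per mil

d13C = (R_sample / R_standard − 1) × 1000
R_sample / R_standard = 0.01075031 / 0.01118000 = 0.961566
d13C = (0.961566 − 1) × 1000 = -38.434 per mil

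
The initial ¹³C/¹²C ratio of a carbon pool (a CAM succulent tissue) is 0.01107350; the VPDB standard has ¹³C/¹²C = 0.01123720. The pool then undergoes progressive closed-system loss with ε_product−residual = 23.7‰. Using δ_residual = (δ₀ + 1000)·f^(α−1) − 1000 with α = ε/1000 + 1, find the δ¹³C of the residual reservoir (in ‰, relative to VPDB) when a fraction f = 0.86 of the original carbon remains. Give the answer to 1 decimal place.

δ₀ = (0.01107350/0.01123720 − 1)×1000 = (0.985432 − 1)×1000 = -14.568‰
α − 1 = ε/1000 = 0.0237
f^(α−1) = 0.86^(0.0237) = 0.996432
δ_res = (-14.568 + 1000) × 0.996432 − 1000 = 981.916 − 1000 = -18.08‰

-18.1‰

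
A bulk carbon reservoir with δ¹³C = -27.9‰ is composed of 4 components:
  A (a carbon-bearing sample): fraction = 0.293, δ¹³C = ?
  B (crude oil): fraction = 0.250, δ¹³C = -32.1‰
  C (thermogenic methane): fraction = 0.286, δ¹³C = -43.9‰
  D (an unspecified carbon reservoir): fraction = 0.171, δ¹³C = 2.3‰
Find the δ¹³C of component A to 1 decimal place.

Isotope mass balance: δ_bulk = Σ fᵢ·δᵢ.
-27.9 = 0.293×δ_A + 0.250×(-32.1) + 0.286×(-43.9) + 0.171×(2.3)
0.293·δ_A = -27.9 − (-20.187) = -7.713
δ_A = -7.713 / 0.293 = -26.32‰

-26.3‰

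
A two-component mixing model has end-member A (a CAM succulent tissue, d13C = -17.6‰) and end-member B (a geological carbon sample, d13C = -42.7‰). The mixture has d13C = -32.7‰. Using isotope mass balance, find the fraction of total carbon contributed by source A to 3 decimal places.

δ_mix = f_A·δ_A + (1 − f_A)·δ_B  ⇒  f_A = (δ_mix − δ_B)/(δ_A − δ_B)
f_A = (-32.7 − (-42.7)) / (-17.6 − (-42.7))
f_A = 10.0 / 25.1 = 0.3984

0.398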